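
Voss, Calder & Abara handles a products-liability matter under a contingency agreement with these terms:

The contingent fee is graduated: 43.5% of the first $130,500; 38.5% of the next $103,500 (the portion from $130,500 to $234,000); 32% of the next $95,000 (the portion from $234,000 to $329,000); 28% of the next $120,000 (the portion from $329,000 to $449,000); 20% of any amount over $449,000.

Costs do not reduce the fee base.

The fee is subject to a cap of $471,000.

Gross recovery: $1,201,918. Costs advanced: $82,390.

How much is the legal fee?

Fee base is the gross recovery, $1,201,918; costs are reimbursed separately.
First $130,500 at 43.5% = $56,767.50
Next $103,500 at 38.5% = $39,847.50
Next $95,000 at 32% = $30,400.00
Next $120,000 at 28% = $33,600.00
Remaining $752,918 at 20% = $150,583.60
Fee: $56,767.50 + $39,847.50 + $30,400.00 + $33,600.00 + $150,583.60 = $311,198.60
$311,198.60 is under the $471,000 cap.

$311,198.60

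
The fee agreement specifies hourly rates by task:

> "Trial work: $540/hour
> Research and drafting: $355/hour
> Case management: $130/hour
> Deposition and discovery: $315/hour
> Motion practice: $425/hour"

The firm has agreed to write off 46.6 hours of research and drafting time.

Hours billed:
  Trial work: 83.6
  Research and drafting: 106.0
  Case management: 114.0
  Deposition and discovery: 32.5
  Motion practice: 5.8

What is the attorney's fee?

$93,753.50

Trial work: 83.6 × $540 = $45,144.00
Research and drafting: 106.0 × $355 = $37,630.00
Case management: 114.0 × $130 = $14,820.00
Deposition and discovery: 32.5 × $315 = $10,237.50
Motion practice: 5.8 × $425 = $2,465.00
Subtotal: $110,296.50
Write-off: 46.6 × $355 = $16,543.00
Total: $110,296.50 − $16,543.00 = $93,753.50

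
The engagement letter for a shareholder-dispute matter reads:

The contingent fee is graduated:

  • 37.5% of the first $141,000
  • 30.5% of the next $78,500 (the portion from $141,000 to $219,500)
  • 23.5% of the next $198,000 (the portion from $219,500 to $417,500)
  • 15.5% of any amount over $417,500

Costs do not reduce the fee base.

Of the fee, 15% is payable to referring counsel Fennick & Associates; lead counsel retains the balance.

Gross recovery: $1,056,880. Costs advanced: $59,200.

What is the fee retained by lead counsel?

$189,083.69

Fee base is the gross recovery, $1,056,880; costs are reimbursed separately.
First $141,000 at 37.5% = $52,875.00
Next $78,500 at 30.5% = $23,942.50
Next $198,000 at 23.5% = $46,530.00
Remaining $639,380 at 15.5% = $99,103.90
Fee: $52,875.00 + $23,942.50 + $46,530.00 + $99,103.90 = $222,451.40
Referral share: 15% of $222,451.40 = $33,367.71; lead counsel retains $222,451.40 − $33,367.71 = $189,083.69.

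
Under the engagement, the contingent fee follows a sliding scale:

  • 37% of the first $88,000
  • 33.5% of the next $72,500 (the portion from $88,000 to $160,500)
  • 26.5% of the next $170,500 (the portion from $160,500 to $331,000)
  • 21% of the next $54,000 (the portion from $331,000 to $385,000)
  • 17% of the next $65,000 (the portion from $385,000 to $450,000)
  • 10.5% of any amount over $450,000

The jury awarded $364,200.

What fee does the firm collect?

$109,002.00

First $88,000 at 37% = $32,560.00
Next $72,500 at 33.5% = $24,287.50
Next $170,500 at 26.5% = $45,182.50
Remaining $33,200 at 21% = $6,972.00
Fee: $32,560.00 + $24,287.50 + $45,182.50 + $6,972.00 = $109,002.00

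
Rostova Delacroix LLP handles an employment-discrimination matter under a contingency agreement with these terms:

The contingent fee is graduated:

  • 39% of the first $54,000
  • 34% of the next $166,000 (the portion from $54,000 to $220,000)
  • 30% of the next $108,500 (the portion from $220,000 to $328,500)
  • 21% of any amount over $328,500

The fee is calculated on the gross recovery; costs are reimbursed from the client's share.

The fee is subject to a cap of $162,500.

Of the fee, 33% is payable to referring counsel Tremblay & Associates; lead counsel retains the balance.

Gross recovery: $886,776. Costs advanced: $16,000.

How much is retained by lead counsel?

$108,875.00

Fee base is the gross recovery, $886,776; costs are reimbursed separately.
First $54,000 at 39% = $21,060.00
Next $166,000 at 34% = $56,440.00
Next $108,500 at 30% = $32,550.00
Remaining $558,276 at 21% = $117,237.96
Fee: $21,060.00 + $56,440.00 + $32,550.00 + $117,237.96 = $227,287.96
$227,287.96 exceeds the $162,500 cap, so the fee is capped at $162,500.00.
Referral share: 33% of $162,500.00 = $53,625.00; lead counsel retains $162,500.00 − $53,625.00 = $108,875.00.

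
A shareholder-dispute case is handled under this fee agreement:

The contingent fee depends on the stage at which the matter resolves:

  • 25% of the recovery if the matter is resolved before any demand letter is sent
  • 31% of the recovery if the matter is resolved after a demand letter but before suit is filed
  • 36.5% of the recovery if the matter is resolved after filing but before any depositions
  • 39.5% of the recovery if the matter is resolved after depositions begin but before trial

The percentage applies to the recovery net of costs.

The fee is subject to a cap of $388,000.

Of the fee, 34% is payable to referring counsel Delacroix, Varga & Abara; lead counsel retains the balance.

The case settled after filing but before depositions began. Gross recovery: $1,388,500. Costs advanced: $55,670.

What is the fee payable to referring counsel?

$131,920.00

Fee base (net of costs): $1,388,500 − $55,670 = $1,332,830
The matter settled after filing but before depositions began, so the 36.5% rate applies.
$1,332,830 × 36.5% = $486,482.95
$486,482.95 exceeds the $388,000 cap, so the fee is capped at $388,000.00.
Referral share: 34% of $388,000.00 = $131,920.00; lead counsel retains $388,000.00 − $131,920.00 = $256,080.00.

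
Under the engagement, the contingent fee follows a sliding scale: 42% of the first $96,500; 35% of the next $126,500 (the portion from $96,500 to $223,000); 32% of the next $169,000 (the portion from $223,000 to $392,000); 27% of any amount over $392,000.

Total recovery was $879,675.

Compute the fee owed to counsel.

First $96,500 at 42% = $40,530.00
Next $126,500 at 35% = $44,275.00
Next $169,000 at 32% = $54,080.00
Remaining $487,675 at 27% = $131,672.25
Fee: $40,530.00 + $44,275.00 + $54,080.00 + $131,672.25 = $270,557.25

$270,557.25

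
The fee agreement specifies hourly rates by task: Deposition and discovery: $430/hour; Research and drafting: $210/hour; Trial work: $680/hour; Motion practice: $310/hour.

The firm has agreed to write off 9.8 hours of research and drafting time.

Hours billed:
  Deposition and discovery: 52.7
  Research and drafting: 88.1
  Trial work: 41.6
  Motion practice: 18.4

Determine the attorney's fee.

Deposition and discovery: 52.7 × $430 = $22,661.00
Research and drafting: 88.1 × $210 = $18,501.00
Trial work: 41.6 × $680 = $28,288.00
Motion practice: 18.4 × $310 = $5,704.00
Subtotal: $75,154.00
Write-off: 9.8 × $210 = $2,058.00
Total: $75,154.00 − $2,058.00 = $73,096.00

$73,096.00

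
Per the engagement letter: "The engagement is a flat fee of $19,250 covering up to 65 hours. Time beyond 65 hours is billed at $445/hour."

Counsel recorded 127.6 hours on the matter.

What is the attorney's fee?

Flat fee: $19,250.00
Excess hours: 127.6 − 65 = 62.6
Overrun: 62.6 × $445 = $27,857.00
Total: $19,250.00 + $27,857.00 = $47,107.00

$47,107.00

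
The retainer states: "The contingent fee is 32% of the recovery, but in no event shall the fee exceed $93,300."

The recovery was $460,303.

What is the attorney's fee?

$93,300.00

32% of $460,303 = $147,296.96
That exceeds the $93,300 cap, so the fee is capped at $93,300.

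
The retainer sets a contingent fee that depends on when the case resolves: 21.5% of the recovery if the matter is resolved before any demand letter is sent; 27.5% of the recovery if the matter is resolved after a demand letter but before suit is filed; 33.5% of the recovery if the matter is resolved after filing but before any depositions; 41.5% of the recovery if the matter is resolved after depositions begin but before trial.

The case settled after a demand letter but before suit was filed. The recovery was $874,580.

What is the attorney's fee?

$240,509.50

The matter settled after a demand letter but before suit was filed, so the 27.5% rate applies.
$874,580 × 27.5% = $240,509.50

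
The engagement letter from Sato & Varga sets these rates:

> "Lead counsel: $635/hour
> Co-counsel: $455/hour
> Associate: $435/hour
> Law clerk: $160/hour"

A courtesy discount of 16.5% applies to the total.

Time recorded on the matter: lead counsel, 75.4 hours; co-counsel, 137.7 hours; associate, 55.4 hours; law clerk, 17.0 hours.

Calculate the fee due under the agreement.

$114,688.50

Lead counsel: 75.4 × $635 = $47,879.00
Co-counsel: 137.7 × $455 = $62,653.50
Associate: 55.4 × $435 = $24,099.00
Law clerk: 17.0 × $160 = $2,720.00
Subtotal: $137,351.50
Less 16.5% discount: −$22,663.00
Total: $137,351.50 − $22,663.00 = $114,688.50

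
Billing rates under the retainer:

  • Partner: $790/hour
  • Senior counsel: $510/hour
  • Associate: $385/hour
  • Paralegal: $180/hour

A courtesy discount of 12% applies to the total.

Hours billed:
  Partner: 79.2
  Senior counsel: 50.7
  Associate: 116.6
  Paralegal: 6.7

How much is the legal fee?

Partner: 79.2 × $790 = $62,568.00
Senior counsel: 50.7 × $510 = $25,857.00
Associate: 116.6 × $385 = $44,891.00
Paralegal: 6.7 × $180 = $1,206.00
Subtotal: $134,522.00
Less 12% discount: −$16,142.64
Total: $134,522.00 − $16,142.64 = $118,379.36

$118,379.36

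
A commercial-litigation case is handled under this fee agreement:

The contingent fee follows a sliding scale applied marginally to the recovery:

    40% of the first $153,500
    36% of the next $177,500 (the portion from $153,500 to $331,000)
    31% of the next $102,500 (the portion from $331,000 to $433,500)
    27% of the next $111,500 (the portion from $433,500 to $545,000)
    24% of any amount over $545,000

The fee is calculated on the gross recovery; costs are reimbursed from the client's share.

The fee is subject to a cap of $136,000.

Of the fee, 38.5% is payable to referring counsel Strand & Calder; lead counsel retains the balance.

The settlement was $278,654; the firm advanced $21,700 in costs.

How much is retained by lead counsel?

Fee base is the gross recovery, $278,654; costs are reimbursed separately.
First $153,500 at 40% = $61,400.00
Remaining $125,154 at 36% = $45,055.44
Fee: $61,400.00 + $45,055.44 = $106,455.44
$106,455.44 is under the $136,000 cap.
Referral share: 38.5% of $106,455.44 = $40,985.34; lead counsel retains $106,455.44 − $40,985.34 = $65,470.10.

$65,470.10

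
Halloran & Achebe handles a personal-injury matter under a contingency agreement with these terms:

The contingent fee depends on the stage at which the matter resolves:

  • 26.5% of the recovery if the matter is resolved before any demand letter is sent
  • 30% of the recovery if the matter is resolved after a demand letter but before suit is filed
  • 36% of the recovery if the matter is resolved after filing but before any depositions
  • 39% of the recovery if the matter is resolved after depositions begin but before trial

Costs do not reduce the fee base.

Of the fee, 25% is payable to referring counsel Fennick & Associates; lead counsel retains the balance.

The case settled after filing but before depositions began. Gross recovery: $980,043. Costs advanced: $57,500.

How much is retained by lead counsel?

Fee base is the gross recovery, $980,043; costs are reimbursed separately.
The matter settled after filing but before depositions began, so the 36% rate applies.
$980,043 × 36% = $352,815.48
Referral share: 25% of $352,815.48 = $88,203.87; lead counsel retains $352,815.48 − $88,203.87 = $264,611.61.

$264,611.61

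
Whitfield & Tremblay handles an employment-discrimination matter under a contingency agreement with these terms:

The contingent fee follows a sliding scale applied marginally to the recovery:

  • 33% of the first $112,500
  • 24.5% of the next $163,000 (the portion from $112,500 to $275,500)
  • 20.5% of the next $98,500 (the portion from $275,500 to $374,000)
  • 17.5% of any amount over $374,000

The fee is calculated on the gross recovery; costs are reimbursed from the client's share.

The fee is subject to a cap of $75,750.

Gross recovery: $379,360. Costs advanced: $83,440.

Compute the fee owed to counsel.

$75,750.00

Fee base is the gross recovery, $379,360; costs are reimbursed separately.
First $112,500 at 33% = $37,125.00
Next $163,000 at 24.5% = $39,935.00
Next $98,500 at 20.5% = $20,192.50
Remaining $5,360 at 17.5% = $938.00
Fee: $37,125.00 + $39,935.00 + $20,192.50 + $938.00 = $98,190.50
$98,190.50 exceeds the $75,750 cap, so the fee is capped at $75,750.00.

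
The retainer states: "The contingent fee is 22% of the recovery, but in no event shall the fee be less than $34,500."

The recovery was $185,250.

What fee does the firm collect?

$40,755.00

22% of $185,250 = $40,755.00
That exceeds the $34,500 minimum.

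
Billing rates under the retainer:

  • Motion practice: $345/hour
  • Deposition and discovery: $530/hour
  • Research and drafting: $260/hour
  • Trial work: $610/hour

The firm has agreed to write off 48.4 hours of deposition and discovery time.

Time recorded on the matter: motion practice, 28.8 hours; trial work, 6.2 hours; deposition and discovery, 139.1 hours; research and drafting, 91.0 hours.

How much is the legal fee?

$85,449.00

Motion practice: 28.8 × $345 = $9,936.00
Deposition and discovery: 139.1 × $530 = $73,723.00
Research and drafting: 91.0 × $260 = $23,660.00
Trial work: 6.2 × $610 = $3,782.00
Subtotal: $111,101.00
Write-off: 48.4 × $530 = $25,652.00
Total: $111,101.00 − $25,652.00 = $85,449.00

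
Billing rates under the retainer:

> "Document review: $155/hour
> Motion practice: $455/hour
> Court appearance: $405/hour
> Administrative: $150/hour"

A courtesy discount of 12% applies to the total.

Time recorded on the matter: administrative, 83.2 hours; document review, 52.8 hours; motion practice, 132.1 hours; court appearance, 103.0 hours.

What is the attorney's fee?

Document review: 52.8 × $155 = $8,184.00
Motion practice: 132.1 × $455 = $60,105.50
Court appearance: 103.0 × $405 = $41,715.00
Administrative: 83.2 × $150 = $12,480.00
Subtotal: $122,484.50
Less 12% discount: −$14,698.14
Total: $122,484.50 − $14,698.14 = $107,786.36

$107,786.36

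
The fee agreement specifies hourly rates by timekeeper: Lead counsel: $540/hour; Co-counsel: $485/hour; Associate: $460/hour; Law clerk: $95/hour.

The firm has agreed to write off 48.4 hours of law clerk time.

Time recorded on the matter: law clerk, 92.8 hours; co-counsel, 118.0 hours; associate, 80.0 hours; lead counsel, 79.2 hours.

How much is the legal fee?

Lead counsel: 79.2 × $540 = $42,768.00
Co-counsel: 118.0 × $485 = $57,230.00
Associate: 80.0 × $460 = $36,800.00
Law clerk: 92.8 × $95 = $8,816.00
Subtotal: $145,614.00
Write-off: 48.4 × $95 = $4,598.00
Total: $145,614.00 − $4,598.00 = $141,016.00

$141,016.00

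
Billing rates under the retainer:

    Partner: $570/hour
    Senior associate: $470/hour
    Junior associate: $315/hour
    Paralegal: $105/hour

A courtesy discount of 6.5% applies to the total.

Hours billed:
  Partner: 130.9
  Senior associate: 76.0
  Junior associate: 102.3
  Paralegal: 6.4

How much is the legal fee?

$133,919.58

Partner: 130.9 × $570 = $74,613.00
Senior associate: 76.0 × $470 = $35,720.00
Junior associate: 102.3 × $315 = $32,224.50
Paralegal: 6.4 × $105 = $672.00
Subtotal: $143,229.50
Less 6.5% discount: −$9,309.92
Total: $143,229.50 − $9,309.92 = $133,919.58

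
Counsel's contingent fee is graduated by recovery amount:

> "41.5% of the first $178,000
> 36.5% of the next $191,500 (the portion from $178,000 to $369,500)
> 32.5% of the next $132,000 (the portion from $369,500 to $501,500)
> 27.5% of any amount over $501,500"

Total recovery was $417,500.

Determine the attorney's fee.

First $178,000 at 41.5% = $73,870.00
Next $191,500 at 36.5% = $69,897.50
Remaining $48,000 at 32.5% = $15,600.00
Fee: $73,870.00 + $69,897.50 + $15,600.00 = $159,367.50

$159,367.50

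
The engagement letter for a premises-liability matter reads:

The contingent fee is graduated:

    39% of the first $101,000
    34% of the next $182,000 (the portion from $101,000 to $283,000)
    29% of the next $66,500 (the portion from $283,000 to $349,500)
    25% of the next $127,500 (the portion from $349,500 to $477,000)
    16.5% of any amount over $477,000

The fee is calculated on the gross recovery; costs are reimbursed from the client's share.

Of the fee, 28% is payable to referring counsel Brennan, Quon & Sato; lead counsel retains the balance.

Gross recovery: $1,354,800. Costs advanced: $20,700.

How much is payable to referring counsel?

$83,234.76

Fee base is the gross recovery, $1,354,800; costs are reimbursed separately.
First $101,000 at 39% = $39,390.00
Next $182,000 at 34% = $61,880.00
Next $66,500 at 29% = $19,285.00
Next $127,500 at 25% = $31,875.00
Remaining $877,800 at 16.5% = $144,837.00
Fee: $39,390.00 + $61,880.00 + $19,285.00 + $31,875.00 + $144,837.00 = $297,267.00
Referral share: 28% of $297,267.00 = $83,234.76; lead counsel retains $297,267.00 − $83,234.76 = $214,032.24.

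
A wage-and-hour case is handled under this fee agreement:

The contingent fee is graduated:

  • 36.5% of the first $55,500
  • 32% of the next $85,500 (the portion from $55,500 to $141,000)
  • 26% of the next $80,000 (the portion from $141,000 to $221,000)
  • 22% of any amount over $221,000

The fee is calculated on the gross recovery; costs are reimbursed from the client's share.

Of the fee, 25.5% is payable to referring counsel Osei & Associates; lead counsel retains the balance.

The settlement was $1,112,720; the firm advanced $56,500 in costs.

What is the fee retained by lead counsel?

Fee base is the gross recovery, $1,112,720; costs are reimbursed separately.
First $55,500 at 36.5% = $20,257.50
Next $85,500 at 32% = $27,360.00
Next $80,000 at 26% = $20,800.00
Remaining $891,720 at 22% = $196,178.40
Fee: $20,257.50 + $27,360.00 + $20,800.00 + $196,178.40 = $264,595.90
Referral share: 25.5% of $264,595.90 = $67,471.95; lead counsel retains $264,595.90 − $67,471.95 = $197,123.95.

$197,123.95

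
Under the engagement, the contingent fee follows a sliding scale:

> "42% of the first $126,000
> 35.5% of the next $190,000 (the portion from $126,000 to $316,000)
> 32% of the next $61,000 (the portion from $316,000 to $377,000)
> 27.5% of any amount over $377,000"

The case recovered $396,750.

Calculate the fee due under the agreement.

First $126,000 at 42% = $52,920.00
Next $190,000 at 35.5% = $67,450.00
Next $61,000 at 32% = $19,520.00
Remaining $19,750 at 27.5% = $5,431.25
Fee: $52,920.00 + $67,450.00 + $19,520.00 + $5,431.25 = $145,321.25

$145,321.25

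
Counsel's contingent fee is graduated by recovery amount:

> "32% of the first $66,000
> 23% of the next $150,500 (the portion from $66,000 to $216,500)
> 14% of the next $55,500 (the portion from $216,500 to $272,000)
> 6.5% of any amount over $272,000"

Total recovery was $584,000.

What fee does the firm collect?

$83,785.00

First $66,000 at 32% = $21,120.00
Next $150,500 at 23% = $34,615.00
Next $55,500 at 14% = $7,770.00
Remaining $312,000 at 6.5% = $20,280.00
Fee: $21,120.00 + $34,615.00 + $7,770.00 + $20,280.00 = $83,785.00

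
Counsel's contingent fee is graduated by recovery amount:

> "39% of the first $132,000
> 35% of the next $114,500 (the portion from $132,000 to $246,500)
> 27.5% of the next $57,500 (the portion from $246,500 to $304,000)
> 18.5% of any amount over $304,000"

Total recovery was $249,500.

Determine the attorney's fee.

First $132,000 at 39% = $51,480.00
Next $114,500 at 35% = $40,075.00
Remaining $3,000 at 27.5% = $825.00
Fee: $51,480.00 + $40,075.00 + $825.00 = $92,380.00

$92,380.00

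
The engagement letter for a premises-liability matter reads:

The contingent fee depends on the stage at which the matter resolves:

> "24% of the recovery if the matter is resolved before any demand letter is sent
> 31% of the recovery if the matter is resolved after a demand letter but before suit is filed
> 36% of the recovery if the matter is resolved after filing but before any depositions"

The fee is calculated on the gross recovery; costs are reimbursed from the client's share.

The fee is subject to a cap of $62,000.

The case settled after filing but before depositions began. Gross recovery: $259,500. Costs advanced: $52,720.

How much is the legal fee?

Fee base is the gross recovery, $259,500; costs are reimbursed separately.
The matter settled after filing but before depositions began, so the 36% rate applies.
$259,500 × 36% = $93,420.00
$93,420.00 exceeds the $62,000 cap, so the fee is capped at $62,000.00.

$62,000.00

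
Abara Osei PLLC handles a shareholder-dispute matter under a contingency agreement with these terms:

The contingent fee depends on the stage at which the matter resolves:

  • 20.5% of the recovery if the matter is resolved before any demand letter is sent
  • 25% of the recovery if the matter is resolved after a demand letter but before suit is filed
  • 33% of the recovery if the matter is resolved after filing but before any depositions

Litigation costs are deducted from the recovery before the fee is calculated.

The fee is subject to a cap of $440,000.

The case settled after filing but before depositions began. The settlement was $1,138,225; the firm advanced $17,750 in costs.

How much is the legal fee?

Fee base (net of costs): $1,138,225 − $17,750 = $1,120,475
The matter settled after filing but before depositions began, so the 33% rate applies.
$1,120,475 × 33% = $369,756.75
$369,756.75 is under the $440,000 cap.

$369,756.75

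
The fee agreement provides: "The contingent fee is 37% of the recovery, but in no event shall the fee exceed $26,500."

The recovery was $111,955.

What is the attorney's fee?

$26,500.00

37% of $111,955 = $41,423.35
That exceeds the $26,500 cap, so the fee is capped at $26,500.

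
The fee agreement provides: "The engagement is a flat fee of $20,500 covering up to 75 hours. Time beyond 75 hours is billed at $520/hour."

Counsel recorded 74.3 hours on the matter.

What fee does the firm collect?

74.3 hours is within the 75-hour scope; only the flat fee applies.

$20,500.00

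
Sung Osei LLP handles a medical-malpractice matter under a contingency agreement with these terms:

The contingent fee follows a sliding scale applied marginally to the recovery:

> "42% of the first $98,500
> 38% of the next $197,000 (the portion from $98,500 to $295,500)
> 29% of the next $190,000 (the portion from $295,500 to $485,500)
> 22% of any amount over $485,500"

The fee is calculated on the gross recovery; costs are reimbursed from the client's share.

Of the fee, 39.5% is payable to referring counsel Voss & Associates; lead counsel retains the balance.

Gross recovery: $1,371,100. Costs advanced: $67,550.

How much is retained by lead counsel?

$221,528.01

Fee base is the gross recovery, $1,371,100; costs are reimbursed separately.
First $98,500 at 42% = $41,370.00
Next $197,000 at 38% = $74,860.00
Next $190,000 at 29% = $55,100.00
Remaining $885,600 at 22% = $194,832.00
Fee: $41,370.00 + $74,860.00 + $55,100.00 + $194,832.00 = $366,162.00
Referral share: 39.5% of $366,162.00 = $144,633.99; lead counsel retains $366,162.00 − $144,633.99 = $221,528.01.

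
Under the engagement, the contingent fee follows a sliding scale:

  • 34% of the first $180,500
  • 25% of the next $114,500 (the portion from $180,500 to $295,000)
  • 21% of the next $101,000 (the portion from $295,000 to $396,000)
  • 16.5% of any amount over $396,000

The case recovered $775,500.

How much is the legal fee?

First $180,500 at 34% = $61,370.00
Next $114,500 at 25% = $28,625.00
Next $101,000 at 21% = $21,210.00
Remaining $379,500 at 16.5% = $62,617.50
Fee: $61,370.00 + $28,625.00 + $21,210.00 + $62,617.50 = $173,822.50

$173,822.50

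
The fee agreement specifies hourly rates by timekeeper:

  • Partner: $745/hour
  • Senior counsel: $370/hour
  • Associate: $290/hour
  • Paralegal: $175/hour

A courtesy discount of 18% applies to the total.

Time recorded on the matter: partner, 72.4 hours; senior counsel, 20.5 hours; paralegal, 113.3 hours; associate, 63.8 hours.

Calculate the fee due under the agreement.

$81,879.05

Partner: 72.4 × $745 = $53,938.00
Senior counsel: 20.5 × $370 = $7,585.00
Associate: 63.8 × $290 = $18,502.00
Paralegal: 113.3 × $175 = $19,827.50
Subtotal: $99,852.50
Less 18% discount: −$17,973.45
Total: $99,852.50 − $17,973.45 = $81,879.05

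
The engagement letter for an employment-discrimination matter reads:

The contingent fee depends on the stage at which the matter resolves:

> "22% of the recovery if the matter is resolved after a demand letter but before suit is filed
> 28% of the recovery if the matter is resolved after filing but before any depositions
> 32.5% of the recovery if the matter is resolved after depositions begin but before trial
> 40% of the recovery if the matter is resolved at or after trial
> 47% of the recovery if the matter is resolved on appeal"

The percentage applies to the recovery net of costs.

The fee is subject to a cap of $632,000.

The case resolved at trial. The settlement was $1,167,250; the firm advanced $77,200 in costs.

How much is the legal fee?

Fee base (net of costs): $1,167,250 − $77,200 = $1,090,050
The matter resolved at trial, so the 40% rate applies.
$1,090,050 × 40% = $436,020.00
$436,020.00 is under the $632,000 cap.

$436,020.00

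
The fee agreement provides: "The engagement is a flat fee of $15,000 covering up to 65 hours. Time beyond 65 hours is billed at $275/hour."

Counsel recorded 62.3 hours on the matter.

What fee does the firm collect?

62.3 hours is within the 65-hour scope; only the flat fee applies.

$15,000.00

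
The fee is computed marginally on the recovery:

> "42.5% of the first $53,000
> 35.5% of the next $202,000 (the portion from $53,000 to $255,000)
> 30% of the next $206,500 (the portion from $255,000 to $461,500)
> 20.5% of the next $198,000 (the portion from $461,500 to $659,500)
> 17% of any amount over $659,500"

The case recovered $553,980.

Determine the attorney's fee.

First $53,000 at 42.5% = $22,525.00
Next $202,000 at 35.5% = $71,710.00
Next $206,500 at 30% = $61,950.00
Remaining $92,480 at 20.5% = $18,958.40
Fee: $22,525.00 + $71,710.00 + $61,950.00 + $18,958.40 = $175,143.40

$175,143.40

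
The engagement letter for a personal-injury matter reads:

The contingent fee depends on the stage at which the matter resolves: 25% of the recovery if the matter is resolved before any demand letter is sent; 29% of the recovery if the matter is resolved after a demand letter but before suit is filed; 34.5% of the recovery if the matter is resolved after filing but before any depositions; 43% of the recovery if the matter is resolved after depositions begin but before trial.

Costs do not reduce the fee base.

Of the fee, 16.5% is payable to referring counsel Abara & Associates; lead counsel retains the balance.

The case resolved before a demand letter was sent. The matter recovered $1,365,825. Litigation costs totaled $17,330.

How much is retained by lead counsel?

Fee base is the gross recovery, $1,365,825; costs are reimbursed separately.
The matter resolved before a demand letter was sent, so the 25% rate applies.
$1,365,825 × 25% = $341,456.25
Referral share: 16.5% of $341,456.25 = $56,340.28; lead counsel retains $341,456.25 − $56,340.28 = $285,115.97.

$285,115.97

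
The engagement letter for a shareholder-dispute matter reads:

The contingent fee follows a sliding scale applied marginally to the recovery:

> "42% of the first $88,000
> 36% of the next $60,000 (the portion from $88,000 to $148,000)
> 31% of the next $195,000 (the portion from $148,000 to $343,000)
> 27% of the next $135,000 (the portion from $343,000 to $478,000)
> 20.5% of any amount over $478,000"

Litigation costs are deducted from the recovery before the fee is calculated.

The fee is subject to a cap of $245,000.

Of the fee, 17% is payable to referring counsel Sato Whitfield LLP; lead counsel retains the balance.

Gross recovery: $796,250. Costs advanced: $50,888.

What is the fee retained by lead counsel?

$174,523.44

Fee base (net of costs): $796,250 − $50,888 = $745,362
First $88,000 at 42% = $36,960.00
Next $60,000 at 36% = $21,600.00
Next $195,000 at 31% = $60,450.00
Next $135,000 at 27% = $36,450.00
Remaining $267,362 at 20.5% = $54,809.21
Fee: $36,960.00 + $21,600.00 + $60,450.00 + $36,450.00 + $54,809.21 = $210,269.21
$210,269.21 is under the $245,000 cap.
Referral share: 17% of $210,269.21 = $35,745.77; lead counsel retains $210,269.21 − $35,745.77 = $174,523.44.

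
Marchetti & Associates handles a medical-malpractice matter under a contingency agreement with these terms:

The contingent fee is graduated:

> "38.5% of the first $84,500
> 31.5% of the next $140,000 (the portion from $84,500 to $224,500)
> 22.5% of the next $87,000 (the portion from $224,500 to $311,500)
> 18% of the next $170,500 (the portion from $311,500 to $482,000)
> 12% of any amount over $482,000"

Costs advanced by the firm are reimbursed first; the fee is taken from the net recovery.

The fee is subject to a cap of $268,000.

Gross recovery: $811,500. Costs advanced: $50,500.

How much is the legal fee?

Fee base (net of costs): $811,500 − $50,500 = $761,000
First $84,500 at 38.5% = $32,532.50
Next $140,000 at 31.5% = $44,100.00
Next $87,000 at 22.5% = $19,575.00
Next $170,500 at 18% = $30,690.00
Remaining $279,000 at 12% = $33,480.00
Fee: $32,532.50 + $44,100.00 + $19,575.00 + $30,690.00 + $33,480.00 = $160,377.50
$160,377.50 is under the $268,000 cap.

$160,377.50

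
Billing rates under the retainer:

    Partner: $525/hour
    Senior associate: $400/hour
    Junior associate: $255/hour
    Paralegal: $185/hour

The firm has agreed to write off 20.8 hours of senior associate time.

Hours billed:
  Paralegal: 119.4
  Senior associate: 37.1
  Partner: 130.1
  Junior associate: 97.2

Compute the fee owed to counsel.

$121,697.50

Partner: 130.1 × $525 = $68,302.50
Senior associate: 37.1 × $400 = $14,840.00
Junior associate: 97.2 × $255 = $24,786.00
Paralegal: 119.4 × $185 = $22,089.00
Subtotal: $130,017.50
Write-off: 20.8 × $400 = $8,320.00
Total: $130,017.50 − $8,320.00 = $121,697.50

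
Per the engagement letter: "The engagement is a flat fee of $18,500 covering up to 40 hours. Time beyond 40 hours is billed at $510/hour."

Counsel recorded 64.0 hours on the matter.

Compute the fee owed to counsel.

$30,740.00

Flat fee: $18,500.00
Excess hours: 64.0 − 40 = 24.0
Overrun: 24.0 × $510 = $12,240.00
Total: $18,500.00 + $12,240.00 = $30,740.00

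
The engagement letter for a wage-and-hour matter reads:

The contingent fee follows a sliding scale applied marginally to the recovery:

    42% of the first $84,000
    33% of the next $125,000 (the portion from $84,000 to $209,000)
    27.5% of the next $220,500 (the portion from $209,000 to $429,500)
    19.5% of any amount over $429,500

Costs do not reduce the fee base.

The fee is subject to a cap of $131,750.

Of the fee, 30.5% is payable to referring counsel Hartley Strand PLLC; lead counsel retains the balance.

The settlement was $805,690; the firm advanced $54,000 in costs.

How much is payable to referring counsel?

Fee base is the gross recovery, $805,690; costs are reimbursed separately.
First $84,000 at 42% = $35,280.00
Next $125,000 at 33% = $41,250.00
Next $220,500 at 27.5% = $60,637.50
Remaining $376,190 at 19.5% = $73,357.05
Fee: $35,280.00 + $41,250.00 + $60,637.50 + $73,357.05 = $210,524.55
$210,524.55 exceeds the $131,750 cap, so the fee is capped at $131,750.00.
Referral share: 30.5% of $131,750.00 = $40,183.75; lead counsel retains $131,750.00 − $40,183.75 = $91,566.25.

$40,183.75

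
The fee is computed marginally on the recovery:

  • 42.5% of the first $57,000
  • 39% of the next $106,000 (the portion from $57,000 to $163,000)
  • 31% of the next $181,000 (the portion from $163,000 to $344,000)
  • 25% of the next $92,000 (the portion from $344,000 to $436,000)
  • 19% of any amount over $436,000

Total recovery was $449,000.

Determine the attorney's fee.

$147,145.00

First $57,000 at 42.5% = $24,225.00
Next $106,000 at 39% = $41,340.00
Next $181,000 at 31% = $56,110.00
Next $92,000 at 25% = $23,000.00
Remaining $13,000 at 19% = $2,470.00
Fee: $24,225.00 + $41,340.00 + $56,110.00 + $23,000.00 + $2,470.00 = $147,145.00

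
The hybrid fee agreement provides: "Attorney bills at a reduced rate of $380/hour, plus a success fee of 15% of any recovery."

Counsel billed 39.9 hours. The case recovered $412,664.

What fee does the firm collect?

$77,061.60

Hourly: 39.9 × $380 = $15,162.00
Success fee: 15% of $412,664 = $61,899.60
Total: $15,162.00 + $61,899.60 = $77,061.60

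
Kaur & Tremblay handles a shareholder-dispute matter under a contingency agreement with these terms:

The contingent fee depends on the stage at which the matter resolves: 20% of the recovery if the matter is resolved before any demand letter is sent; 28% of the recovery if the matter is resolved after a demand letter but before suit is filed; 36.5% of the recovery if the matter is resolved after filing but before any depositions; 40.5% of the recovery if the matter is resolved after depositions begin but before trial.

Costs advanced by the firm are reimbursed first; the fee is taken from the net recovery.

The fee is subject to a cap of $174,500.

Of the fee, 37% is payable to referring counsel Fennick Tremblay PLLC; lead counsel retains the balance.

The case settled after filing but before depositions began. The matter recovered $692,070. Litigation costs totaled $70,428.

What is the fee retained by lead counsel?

$109,935.00

Fee base (net of costs): $692,070 − $70,428 = $621,642
The matter settled after filing but before depositions began, so the 36.5% rate applies.
$621,642 × 36.5% = $226,899.33
$226,899.33 exceeds the $174,500 cap, so the fee is capped at $174,500.00.
Referral share: 37% of $174,500.00 = $64,565.00; lead counsel retains $174,500.00 − $64,565.00 = $109,935.00.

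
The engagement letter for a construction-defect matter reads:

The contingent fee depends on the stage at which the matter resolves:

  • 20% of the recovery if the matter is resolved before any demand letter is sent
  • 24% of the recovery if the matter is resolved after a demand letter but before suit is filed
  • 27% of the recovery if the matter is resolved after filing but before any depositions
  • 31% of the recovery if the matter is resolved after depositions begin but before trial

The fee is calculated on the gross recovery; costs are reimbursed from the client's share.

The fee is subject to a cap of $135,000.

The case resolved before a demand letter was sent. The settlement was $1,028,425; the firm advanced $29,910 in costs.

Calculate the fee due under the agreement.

$135,000.00

Fee base is the gross recovery, $1,028,425; costs are reimbursed separately.
The matter resolved before a demand letter was sent, so the 20% rate applies.
$1,028,425 × 20% = $205,685.00
$205,685.00 exceeds the $135,000 cap, so the fee is capped at $135,000.00.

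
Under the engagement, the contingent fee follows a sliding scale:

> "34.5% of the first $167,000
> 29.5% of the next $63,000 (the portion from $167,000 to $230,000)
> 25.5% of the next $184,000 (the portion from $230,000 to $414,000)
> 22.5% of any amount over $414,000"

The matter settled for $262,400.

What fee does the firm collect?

$84,462.00

First $167,000 at 34.5% = $57,615.00
Next $63,000 at 29.5% = $18,585.00
Remaining $32,400 at 25.5% = $8,262.00
Fee: $57,615.00 + $18,585.00 + $8,262.00 = $84,462.00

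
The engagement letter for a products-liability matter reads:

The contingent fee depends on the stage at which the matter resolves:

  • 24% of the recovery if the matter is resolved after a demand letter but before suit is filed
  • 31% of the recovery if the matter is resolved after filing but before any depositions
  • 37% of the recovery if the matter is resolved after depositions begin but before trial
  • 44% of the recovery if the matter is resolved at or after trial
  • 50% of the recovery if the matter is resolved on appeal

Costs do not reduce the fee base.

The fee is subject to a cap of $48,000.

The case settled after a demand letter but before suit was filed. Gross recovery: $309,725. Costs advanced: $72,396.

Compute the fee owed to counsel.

$48,000.00

Fee base is the gross recovery, $309,725; costs are reimbursed separately.
The matter settled after a demand letter but before suit was filed, so the 24% rate applies.
$309,725 × 24% = $74,334.00
$74,334.00 exceeds the $48,000 cap, so the fee is capped at $48,000.00.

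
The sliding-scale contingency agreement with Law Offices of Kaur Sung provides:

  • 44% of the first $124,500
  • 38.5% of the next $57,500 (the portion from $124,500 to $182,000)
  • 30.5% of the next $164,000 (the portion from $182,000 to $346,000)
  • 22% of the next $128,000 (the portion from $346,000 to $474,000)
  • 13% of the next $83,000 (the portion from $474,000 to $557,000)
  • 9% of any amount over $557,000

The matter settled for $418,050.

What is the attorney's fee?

First $124,500 at 44% = $54,780.00
Next $57,500 at 38.5% = $22,137.50
Next $164,000 at 30.5% = $50,020.00
Remaining $72,050 at 22% = $15,851.00
Fee: $54,780.00 + $22,137.50 + $50,020.00 + $15,851.00 = $142,788.50

$142,788.50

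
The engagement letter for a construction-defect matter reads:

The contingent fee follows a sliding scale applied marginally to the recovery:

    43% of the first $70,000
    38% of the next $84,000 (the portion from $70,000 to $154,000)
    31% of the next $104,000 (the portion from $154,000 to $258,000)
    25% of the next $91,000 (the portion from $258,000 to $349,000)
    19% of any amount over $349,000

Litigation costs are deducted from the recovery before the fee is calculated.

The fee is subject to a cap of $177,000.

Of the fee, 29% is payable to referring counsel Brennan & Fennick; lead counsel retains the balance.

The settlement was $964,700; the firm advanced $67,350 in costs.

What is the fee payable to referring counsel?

$51,330.00

Fee base (net of costs): $964,700 − $67,350 = $897,350
First $70,000 at 43% = $30,100.00
Next $84,000 at 38% = $31,920.00
Next $104,000 at 31% = $32,240.00
Next $91,000 at 25% = $22,750.00
Remaining $548,350 at 19% = $104,186.50
Fee: $30,100.00 + $31,920.00 + $32,240.00 + $22,750.00 + $104,186.50 = $221,196.50
$221,196.50 exceeds the $177,000 cap, so the fee is capped at $177,000.00.
Referral share: 29% of $177,000.00 = $51,330.00; lead counsel retains $177,000.00 − $51,330.00 = $125,670.00.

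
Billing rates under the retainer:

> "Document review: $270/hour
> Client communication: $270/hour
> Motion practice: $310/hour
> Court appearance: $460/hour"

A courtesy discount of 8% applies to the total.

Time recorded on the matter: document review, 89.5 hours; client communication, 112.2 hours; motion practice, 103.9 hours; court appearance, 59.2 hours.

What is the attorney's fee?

$104,788.00

Document review: 89.5 × $270 = $24,165.00
Client communication: 112.2 × $270 = $30,294.00
Motion practice: 103.9 × $310 = $32,209.00
Court appearance: 59.2 × $460 = $27,232.00
Subtotal: $113,900.00
Less 8% discount: −$9,112.00
Total: $113,900.00 − $9,112.00 = $104,788.00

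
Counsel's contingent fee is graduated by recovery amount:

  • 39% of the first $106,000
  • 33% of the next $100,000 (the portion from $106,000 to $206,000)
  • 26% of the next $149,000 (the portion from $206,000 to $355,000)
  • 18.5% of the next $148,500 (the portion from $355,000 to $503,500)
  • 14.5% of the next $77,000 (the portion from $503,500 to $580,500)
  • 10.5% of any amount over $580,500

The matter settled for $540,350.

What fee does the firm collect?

$145,895.75

First $106,000 at 39% = $41,340.00
Next $100,000 at 33% = $33,000.00
Next $149,000 at 26% = $38,740.00
Next $148,500 at 18.5% = $27,472.50
Remaining $36,850 at 14.5% = $5,343.25
Fee: $41,340.00 + $33,000.00 + $38,740.00 + $27,472.50 + $5,343.25 = $145,895.75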